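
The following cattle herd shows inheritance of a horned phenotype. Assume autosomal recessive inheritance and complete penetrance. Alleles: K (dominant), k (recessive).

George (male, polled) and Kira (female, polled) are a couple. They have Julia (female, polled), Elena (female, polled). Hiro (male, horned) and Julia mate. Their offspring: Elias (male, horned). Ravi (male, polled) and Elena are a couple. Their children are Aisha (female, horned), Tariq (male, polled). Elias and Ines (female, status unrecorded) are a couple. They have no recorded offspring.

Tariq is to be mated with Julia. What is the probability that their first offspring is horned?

Ravi is polled so carries K and passed k to Aisha (kk), so Ravi is Kk.
Elena is polled so carries K and passed k to Aisha (kk), so Elena is Kk.
Tariq is a polled offspring of Ravi (Kk) × Elena (Kk), whose cross gives 1/4 KK : 1/2 Kk : 1/4 kk; conditioning on being polled, Tariq is KK with probability 1/3, Kk with probability 2/3.
Julia is polled so carries K and passed k to Elias (kk), so Julia is Kk.
Summing over parental genotype combinations, P(offspring is horned) = 2/3·1/4 = 1/6.

1/6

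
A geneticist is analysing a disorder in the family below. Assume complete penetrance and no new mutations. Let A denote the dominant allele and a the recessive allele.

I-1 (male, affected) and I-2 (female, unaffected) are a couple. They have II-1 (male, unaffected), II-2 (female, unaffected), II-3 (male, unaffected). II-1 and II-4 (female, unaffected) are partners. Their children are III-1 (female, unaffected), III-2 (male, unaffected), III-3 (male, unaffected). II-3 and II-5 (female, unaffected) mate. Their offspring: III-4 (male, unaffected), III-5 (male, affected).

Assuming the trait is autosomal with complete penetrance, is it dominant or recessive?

recessive

II-3 and II-5 are both unaffected yet have an affected child III-5. Under dominance, an affected child requires at least one affected parent, so the trait cannot be dominant.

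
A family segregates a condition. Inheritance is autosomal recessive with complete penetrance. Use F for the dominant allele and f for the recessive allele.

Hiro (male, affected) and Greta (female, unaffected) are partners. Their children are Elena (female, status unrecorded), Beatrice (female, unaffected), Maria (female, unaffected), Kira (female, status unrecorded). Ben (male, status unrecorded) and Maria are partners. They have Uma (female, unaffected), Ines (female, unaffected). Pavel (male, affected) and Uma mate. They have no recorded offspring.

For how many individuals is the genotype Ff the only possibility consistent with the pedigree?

2

Obligate heterozygotes: Beatrice is unaffected so carries F and received f from Hiro (ff), so Beatrice is Ff; Maria is unaffected so carries F and received f from Hiro (ff), so Maria is Ff.
Every other individual is either homozygous by phenotype or has at least one consistent homozygous assignment, so the count is 2.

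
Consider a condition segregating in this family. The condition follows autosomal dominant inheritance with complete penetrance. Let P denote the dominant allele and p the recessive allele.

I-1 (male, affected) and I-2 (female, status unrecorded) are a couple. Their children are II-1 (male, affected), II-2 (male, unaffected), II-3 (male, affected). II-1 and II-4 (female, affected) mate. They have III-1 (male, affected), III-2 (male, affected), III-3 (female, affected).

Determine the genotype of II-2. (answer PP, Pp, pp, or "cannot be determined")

pp

II-2 is unaffected, so II-2 is pp.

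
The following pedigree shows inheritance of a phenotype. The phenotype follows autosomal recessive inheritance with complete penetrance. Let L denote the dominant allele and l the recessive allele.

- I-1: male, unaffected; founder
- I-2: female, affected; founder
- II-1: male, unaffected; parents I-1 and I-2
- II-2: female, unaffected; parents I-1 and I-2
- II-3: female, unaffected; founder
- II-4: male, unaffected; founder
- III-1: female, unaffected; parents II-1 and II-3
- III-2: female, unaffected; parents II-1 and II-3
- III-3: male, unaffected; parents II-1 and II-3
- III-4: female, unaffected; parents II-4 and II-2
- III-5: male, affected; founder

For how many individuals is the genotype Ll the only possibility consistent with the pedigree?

Obligate heterozygotes: II-1 is unaffected so carries L and received l from I-2 (ll), so II-1 is Ll; II-2 is unaffected so carries L and received l from I-2 (ll), so II-2 is Ll.
Every other individual is either homozygous by phenotype or has at least one consistent homozygous assignment, so the count is 2.

2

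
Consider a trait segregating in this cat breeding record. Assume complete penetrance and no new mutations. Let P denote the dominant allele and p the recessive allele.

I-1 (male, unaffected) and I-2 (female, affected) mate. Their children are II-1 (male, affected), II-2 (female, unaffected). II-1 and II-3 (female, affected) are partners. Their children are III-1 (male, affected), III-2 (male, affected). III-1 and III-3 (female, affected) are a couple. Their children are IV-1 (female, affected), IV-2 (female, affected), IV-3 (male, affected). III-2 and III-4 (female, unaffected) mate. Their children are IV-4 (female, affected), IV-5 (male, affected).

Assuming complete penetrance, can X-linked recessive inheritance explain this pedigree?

A consistent assignment under X-linked recessive exists: I-1 X^P Y, I-2 X^p X^p, II-1 X^p Y, II-2 X^P X^p, II-3 X^p X^p, III-1 X^p Y, III-2 X^p Y, III-3 X^p X^p, III-4 X^P X^p, IV-1 X^p X^p, IV-2 X^p X^p, IV-3 X^p Y, IV-4 X^p X^p, IV-5 X^p Y.
In this assignment every recorded phenotype matches its genotype and every non-founder's genotype is obtainable from its parents' genotypes, so the pedigree is consistent.

Yes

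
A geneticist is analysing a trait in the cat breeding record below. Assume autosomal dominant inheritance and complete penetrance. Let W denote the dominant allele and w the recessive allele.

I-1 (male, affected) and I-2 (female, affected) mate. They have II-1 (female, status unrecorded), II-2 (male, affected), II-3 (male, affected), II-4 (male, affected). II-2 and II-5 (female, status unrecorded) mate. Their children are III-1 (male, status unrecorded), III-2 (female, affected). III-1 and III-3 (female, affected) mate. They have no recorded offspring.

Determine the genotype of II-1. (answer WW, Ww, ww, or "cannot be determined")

cannot be determined

II-1's phenotype is unrecorded, and no parent or child forces a single allele at both positions; consistent genotype assignments exist with II-1 as WW or Ww or ww.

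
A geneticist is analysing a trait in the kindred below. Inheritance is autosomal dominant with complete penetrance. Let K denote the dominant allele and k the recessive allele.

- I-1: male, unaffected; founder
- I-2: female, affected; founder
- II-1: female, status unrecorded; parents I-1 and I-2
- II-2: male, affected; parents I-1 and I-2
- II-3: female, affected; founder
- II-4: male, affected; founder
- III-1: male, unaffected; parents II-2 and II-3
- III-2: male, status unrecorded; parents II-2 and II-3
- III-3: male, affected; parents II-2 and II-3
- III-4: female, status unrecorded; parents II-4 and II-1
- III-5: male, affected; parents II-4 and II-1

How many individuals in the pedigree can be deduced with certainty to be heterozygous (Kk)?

2

Obligate heterozygotes: II-2 is affected so carries K and received k from I-1 (kk), so II-2 is Kk; II-3 is affected so carries K and passed k to III-1 (kk), so II-3 is Kk.
Every other individual is either homozygous by phenotype or has at least one consistent homozygous assignment, so the count is 2.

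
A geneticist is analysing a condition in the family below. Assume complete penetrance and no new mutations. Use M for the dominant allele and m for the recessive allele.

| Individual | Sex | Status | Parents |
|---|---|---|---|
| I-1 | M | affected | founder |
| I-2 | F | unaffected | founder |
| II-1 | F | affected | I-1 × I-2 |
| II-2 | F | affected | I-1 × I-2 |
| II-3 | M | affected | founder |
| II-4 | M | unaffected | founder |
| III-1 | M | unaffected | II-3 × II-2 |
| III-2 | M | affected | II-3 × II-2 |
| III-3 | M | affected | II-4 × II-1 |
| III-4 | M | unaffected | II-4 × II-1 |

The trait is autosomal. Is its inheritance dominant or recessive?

dominant

II-3 and II-2 are both affected yet have an unaffected child III-1. Under a recessive model two affected parents are homozygous and every child would be affected, so the trait cannot be recessive.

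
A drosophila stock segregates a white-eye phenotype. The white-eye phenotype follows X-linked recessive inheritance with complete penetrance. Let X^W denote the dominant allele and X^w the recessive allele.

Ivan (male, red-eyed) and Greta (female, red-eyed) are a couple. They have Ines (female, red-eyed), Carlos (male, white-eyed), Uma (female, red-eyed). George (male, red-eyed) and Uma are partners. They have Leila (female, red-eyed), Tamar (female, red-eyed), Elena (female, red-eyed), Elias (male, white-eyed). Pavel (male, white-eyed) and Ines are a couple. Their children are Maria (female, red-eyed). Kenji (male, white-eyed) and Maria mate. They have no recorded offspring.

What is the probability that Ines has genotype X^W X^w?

1/3

Ivan is red-eyed, so Ivan is X^W Y.
Greta is red-eyed so carries W and passed w to Carlos (X^w Y), so Greta is X^W X^w.
Their cross gives offspring ratios 1/2 X^W X^W : 1/2 X^W X^w. Conditioning on Ines being red-eyed, P(X^W X^w) = 1/2 / 1 = 1/2 before taking Ines's own offspring into account.
Pavel is white-eyed, so Pavel is X^w Y.
Now use Ines's offspring. Probability of each recorded status — red-eyed daughter Maria: 1/2 if Ines is X^W X^w, 1 if X^W X^W.
Bayes: P(X^W X^w) = 1/2·1/2 / (1/2·1/2 + 1/2·1) = 1/3.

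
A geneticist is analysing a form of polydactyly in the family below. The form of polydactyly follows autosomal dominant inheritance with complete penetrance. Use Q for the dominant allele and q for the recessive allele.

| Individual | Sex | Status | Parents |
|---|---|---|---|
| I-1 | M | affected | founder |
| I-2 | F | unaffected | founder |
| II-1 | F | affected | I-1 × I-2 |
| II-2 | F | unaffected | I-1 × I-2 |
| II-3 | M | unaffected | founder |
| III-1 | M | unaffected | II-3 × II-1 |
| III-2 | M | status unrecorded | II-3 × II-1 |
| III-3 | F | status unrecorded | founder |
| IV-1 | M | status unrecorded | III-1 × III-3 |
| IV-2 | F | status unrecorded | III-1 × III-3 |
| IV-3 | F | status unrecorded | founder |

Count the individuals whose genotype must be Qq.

Obligate heterozygotes: I-1 is affected so carries Q and passed q to II-2 (qq), so I-1 is Qq; II-1 is affected so carries Q and received q from I-2 (qq), so II-1 is Qq.
Every other individual is either homozygous by phenotype or has at least one consistent homozygous assignment, so the count is 2.

2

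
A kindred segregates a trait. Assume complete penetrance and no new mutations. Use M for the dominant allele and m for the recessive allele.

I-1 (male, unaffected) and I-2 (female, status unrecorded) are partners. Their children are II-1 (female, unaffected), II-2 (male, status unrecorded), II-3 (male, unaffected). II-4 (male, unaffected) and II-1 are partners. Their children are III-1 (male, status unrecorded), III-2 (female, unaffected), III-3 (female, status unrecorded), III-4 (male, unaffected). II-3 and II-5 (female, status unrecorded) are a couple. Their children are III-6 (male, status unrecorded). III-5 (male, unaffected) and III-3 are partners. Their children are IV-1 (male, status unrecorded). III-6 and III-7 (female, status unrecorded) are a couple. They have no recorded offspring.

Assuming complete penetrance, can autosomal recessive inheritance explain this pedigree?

Yes

A consistent assignment under autosomal recessive exists: I-1 MM, I-2 MM, II-1 MM, II-2 MM, II-3 MM, II-4 MM, II-5 MM, III-1 MM, III-2 MM, III-3 MM, III-4 MM, III-5 MM, III-6 MM, III-7 MM, IV-1 MM.
In this assignment every recorded phenotype matches its genotype and every non-founder's genotype is obtainable from its parents' genotypes, so the pedigree is consistent.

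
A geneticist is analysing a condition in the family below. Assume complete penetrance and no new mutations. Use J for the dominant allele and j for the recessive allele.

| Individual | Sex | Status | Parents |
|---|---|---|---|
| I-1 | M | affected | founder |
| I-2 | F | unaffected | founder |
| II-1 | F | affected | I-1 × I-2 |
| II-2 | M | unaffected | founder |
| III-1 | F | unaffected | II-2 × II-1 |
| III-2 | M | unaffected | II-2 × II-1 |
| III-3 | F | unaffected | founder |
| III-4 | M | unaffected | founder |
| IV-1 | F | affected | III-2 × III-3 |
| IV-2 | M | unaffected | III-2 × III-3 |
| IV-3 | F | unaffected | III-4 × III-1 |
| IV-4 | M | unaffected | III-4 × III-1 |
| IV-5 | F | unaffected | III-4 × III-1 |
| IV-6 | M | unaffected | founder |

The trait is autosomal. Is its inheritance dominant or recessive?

recessive

III-2 and III-3 are both unaffected yet have an affected child IV-1. Under dominance, an affected child requires at least one affected parent, so the trait cannot be dominant.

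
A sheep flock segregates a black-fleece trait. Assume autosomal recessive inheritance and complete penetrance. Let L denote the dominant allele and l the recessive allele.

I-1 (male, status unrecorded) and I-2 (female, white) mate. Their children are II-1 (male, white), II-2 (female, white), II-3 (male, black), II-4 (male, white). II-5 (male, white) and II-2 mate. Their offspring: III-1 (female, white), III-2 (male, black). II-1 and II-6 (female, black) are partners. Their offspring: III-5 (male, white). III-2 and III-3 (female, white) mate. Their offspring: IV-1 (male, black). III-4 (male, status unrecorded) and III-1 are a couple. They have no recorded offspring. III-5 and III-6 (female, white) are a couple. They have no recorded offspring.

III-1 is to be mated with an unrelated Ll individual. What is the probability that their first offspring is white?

II-5 is white so carries L and passed l to III-2 (ll), so II-5 is Ll.
II-2 is white so carries L and passed l to III-2 (ll), so II-2 is Ll.
III-1 is a white offspring of II-5 (Ll) × II-2 (Ll), whose cross gives 1/4 LL : 1/2 Ll : 1/4 ll; conditioning on being white, III-1 is LL with probability 1/3, Ll with probability 2/3.
Summing over parental genotype combinations, P(offspring is white) = 1/3·1 + 2/3·3/4 = 5/6.

5/6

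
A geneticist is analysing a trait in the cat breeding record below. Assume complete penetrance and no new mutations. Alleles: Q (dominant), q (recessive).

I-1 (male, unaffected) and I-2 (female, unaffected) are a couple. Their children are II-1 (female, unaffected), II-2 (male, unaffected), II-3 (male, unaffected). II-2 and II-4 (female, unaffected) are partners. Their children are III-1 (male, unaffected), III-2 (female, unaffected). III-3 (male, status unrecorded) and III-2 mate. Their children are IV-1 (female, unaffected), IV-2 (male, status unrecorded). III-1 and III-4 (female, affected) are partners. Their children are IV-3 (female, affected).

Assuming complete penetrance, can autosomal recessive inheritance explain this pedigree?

A consistent assignment under autosomal recessive exists: I-1 QQ, I-2 QQ, II-1 QQ, II-2 QQ, II-3 QQ, II-4 Qq, III-1 Qq, III-2 QQ, III-3 QQ, III-4 qq, IV-1 QQ, IV-2 QQ, IV-3 qq.
In this assignment every recorded phenotype matches its genotype and every non-founder's genotype is obtainable from its parents' genotypes, so the pedigree is consistent.

Yes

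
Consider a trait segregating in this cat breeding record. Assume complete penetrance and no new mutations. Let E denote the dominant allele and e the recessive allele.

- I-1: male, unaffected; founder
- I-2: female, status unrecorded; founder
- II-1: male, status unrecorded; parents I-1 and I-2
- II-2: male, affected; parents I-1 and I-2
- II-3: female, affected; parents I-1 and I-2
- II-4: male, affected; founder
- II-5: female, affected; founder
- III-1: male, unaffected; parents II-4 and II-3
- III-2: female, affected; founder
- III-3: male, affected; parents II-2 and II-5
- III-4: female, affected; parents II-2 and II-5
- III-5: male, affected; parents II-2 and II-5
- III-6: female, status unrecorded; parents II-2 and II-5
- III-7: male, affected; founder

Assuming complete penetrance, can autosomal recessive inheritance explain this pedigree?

No

Under autosomal recessive, III-1 (unaffected, male) cannot arise from II-4 (affected) × II-3 (affected).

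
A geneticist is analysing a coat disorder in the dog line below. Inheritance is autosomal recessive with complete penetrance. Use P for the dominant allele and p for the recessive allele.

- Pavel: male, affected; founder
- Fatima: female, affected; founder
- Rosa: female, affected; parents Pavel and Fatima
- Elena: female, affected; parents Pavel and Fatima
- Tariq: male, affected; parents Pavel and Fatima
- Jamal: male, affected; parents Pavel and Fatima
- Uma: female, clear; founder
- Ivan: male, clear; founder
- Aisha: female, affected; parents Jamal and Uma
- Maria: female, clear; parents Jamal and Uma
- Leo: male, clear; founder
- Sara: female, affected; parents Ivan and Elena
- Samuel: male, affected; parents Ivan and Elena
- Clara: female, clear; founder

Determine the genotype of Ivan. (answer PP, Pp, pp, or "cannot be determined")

Pp

From phenotype alone, Ivan is PP or Pp.
Ivan is clear so carries P and passed p to Sara (pp), so Ivan is Pp.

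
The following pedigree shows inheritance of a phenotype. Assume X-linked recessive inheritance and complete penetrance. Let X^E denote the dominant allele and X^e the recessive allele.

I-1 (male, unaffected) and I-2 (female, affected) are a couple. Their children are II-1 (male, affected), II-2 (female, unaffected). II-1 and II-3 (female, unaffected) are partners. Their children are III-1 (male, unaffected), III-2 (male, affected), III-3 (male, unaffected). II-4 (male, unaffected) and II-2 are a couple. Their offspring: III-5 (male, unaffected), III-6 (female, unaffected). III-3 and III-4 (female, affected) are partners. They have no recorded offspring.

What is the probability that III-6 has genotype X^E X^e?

II-4 is unaffected, so II-4 is X^E Y.
II-2 is unaffected so carries E and received e from I-2 (X^e X^e), so II-2 is X^E X^e.
Their cross gives offspring ratios 1/2 X^E X^E : 1/2 X^E X^e. Conditioning on III-6 being unaffected, P(X^E X^e) = 1/2 / 1 = 1/2.

1/2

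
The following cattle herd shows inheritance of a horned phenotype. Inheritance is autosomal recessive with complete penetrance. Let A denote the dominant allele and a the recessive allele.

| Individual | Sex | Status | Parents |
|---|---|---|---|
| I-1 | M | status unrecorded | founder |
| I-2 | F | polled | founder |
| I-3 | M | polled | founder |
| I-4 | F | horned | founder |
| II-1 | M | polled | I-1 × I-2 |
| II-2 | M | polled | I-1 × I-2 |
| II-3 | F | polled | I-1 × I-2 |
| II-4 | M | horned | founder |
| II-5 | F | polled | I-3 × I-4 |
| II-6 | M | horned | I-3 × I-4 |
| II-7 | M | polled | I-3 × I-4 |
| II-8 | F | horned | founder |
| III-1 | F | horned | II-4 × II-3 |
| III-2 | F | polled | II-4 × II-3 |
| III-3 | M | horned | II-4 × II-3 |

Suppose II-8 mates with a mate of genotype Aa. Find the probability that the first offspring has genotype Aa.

1/2

II-8 is horned, so II-8 is aa.
The cross gives 1/2 Aa : 1/2 aa, so P(offspring has genotype Aa) = 1/2.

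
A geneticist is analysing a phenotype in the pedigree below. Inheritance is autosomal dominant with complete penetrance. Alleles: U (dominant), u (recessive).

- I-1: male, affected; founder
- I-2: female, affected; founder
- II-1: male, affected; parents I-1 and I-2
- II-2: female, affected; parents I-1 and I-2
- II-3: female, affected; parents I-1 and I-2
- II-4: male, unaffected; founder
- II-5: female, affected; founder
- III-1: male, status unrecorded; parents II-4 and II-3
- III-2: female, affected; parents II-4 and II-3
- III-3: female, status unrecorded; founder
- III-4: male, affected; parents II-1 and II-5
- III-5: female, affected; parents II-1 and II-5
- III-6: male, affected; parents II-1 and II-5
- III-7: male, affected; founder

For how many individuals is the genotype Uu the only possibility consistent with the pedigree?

Obligate heterozygotes: III-2 is affected so carries U and received u from II-4 (uu), so III-2 is Uu.
Every other individual is either homozygous by phenotype or has at least one consistent homozygous assignment, so the count is 1.

1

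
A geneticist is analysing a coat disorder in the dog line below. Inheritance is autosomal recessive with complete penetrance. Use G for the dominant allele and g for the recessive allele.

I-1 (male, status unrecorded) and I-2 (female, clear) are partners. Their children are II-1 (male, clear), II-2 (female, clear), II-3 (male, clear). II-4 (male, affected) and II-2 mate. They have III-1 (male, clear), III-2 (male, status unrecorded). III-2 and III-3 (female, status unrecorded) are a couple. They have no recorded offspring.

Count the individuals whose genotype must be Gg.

Obligate heterozygotes: III-1 is clear so carries G and received g from II-4 (gg), so III-1 is Gg.
Every other individual is either homozygous by phenotype or has at least one consistent homozygous assignment, so the count is 1.

1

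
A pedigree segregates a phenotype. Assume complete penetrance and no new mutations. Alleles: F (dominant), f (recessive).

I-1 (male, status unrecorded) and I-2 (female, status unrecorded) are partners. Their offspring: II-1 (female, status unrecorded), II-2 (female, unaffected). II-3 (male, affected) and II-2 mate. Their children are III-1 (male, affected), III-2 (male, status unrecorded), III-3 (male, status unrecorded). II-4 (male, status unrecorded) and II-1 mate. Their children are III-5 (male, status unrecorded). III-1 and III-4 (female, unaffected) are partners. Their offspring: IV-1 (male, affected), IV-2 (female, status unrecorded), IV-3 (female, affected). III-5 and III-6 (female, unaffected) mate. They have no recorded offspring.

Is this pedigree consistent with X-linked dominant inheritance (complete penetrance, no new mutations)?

No

Under X-linked dominant, III-1 (affected, male) cannot arise from II-3 (affected) × II-2 (unaffected).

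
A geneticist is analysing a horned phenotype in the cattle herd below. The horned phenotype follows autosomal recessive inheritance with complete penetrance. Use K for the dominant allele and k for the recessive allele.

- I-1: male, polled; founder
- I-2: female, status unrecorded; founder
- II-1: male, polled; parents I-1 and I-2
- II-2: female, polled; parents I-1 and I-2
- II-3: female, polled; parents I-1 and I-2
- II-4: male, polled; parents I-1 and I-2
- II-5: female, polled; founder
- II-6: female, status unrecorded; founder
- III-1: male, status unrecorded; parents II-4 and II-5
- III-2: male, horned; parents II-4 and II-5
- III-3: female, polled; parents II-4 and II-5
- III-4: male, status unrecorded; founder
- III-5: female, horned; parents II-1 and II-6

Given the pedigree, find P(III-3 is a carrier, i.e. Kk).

II-4 is polled so carries K and passed k to III-2 (kk), so II-4 is Kk.
II-5 is polled so carries K and passed k to III-2 (kk), so II-5 is Kk.
Their cross gives offspring ratios 1/4 KK : 1/2 Kk : 1/4 kk. Conditioning on III-3 being polled, P(Kk) = 1/2 / 3/4 = 2/3.

2/3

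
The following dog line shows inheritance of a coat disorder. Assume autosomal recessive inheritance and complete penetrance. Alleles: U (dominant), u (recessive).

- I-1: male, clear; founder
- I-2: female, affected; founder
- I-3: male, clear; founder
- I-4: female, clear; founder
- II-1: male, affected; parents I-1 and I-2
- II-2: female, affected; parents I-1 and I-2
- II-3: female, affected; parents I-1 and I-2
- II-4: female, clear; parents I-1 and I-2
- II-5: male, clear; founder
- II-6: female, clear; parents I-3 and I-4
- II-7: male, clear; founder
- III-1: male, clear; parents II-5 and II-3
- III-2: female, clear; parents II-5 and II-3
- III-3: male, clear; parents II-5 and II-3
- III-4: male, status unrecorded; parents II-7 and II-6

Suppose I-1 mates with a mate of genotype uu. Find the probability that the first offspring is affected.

1/2

I-1 is clear so carries U and passed u to II-1 (uu), so I-1 is Uu.
The cross gives 1/2 Uu : 1/2 uu, so P(offspring is affected) = 1/2.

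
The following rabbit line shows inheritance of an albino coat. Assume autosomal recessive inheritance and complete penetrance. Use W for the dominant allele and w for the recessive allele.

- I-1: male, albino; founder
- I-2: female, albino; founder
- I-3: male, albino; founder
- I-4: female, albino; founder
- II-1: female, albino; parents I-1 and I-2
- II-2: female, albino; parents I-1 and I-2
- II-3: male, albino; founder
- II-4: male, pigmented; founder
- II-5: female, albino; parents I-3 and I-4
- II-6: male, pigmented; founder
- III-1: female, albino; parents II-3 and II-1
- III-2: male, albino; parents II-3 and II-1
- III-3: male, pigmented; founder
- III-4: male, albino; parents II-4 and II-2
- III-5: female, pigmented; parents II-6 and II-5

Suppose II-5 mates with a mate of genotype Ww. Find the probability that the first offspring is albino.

II-5 is albino, so II-5 is ww.
The cross gives 1/2 Ww : 1/2 ww, so P(offspring is albino) = 1/2.

1/2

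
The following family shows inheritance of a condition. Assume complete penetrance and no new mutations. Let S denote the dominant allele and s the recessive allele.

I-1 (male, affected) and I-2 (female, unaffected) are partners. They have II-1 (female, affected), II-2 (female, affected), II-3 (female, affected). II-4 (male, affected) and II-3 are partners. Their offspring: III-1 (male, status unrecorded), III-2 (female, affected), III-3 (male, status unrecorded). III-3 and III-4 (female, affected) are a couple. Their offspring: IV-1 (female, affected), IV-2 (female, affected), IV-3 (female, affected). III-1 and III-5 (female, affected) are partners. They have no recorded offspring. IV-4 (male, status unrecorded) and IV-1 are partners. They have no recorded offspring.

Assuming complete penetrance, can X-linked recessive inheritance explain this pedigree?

Yes

A consistent assignment under X-linked recessive exists: I-1 X^s Y, I-2 X^S X^s, II-1 X^s X^s, II-2 X^s X^s, II-3 X^s X^s, II-4 X^s Y, III-1 X^s Y, III-2 X^s X^s, III-3 X^s Y, III-4 X^s X^s, III-5 X^s X^s, IV-1 X^s X^s, IV-2 X^s X^s, IV-3 X^s X^s, IV-4 X^S Y.
In this assignment every recorded phenotype matches its genotype and every non-founder's genotype is obtainable from its parents' genotypes, so the pedigree is consistent.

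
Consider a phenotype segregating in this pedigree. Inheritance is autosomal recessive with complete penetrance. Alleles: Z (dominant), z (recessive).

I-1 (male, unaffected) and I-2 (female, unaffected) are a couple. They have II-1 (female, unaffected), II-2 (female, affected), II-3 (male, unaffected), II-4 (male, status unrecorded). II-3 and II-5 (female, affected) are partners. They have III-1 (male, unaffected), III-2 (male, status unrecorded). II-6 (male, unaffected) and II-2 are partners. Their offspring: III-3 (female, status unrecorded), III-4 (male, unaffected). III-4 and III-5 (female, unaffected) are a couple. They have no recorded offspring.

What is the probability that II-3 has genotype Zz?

1/2

I-1 is unaffected so carries Z and passed z to II-2 (zz), so I-1 is Zz.
I-2 is unaffected so carries Z and passed z to II-2 (zz), so I-2 is Zz.
Their cross gives offspring ratios 1/4 ZZ : 1/2 Zz : 1/4 zz. Conditioning on II-3 being unaffected, P(Zz) = 1/2 / 3/4 = 2/3 before taking II-3's own offspring into account.
II-5 is affected, so II-5 is zz.
Now use II-3's offspring. Probability of each recorded status — unaffected son III-1: 1/2 if II-3 is Zz, 1 if ZZ. (III-2: equally likely either way, so uninformative.)
Bayes: P(Zz) = 2/3·1/2 / (2/3·1/2 + 1/3·1) = 1/2.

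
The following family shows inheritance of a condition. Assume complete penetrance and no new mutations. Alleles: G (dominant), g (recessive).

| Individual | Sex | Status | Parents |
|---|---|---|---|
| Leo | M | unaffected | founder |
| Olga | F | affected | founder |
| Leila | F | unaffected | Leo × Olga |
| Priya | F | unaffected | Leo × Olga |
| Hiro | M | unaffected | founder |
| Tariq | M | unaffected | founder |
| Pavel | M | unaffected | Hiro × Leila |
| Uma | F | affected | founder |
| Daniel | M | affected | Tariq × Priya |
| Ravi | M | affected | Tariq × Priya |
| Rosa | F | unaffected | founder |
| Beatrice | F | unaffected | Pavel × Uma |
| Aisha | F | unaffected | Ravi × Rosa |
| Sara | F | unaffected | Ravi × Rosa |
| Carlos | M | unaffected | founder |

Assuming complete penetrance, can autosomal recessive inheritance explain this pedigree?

A consistent assignment under autosomal recessive exists: Leo GG, Olga gg, Leila Gg, Priya Gg, Hiro GG, Tariq Gg, Pavel GG, Uma gg, Daniel gg, Ravi gg, Rosa GG, Beatrice Gg, Aisha Gg, Sara Gg, Carlos GG.
In this assignment every recorded phenotype matches its genotype and every non-founder's genotype is obtainable from its parents' genotypes, so the pedigree is consistent.

Yes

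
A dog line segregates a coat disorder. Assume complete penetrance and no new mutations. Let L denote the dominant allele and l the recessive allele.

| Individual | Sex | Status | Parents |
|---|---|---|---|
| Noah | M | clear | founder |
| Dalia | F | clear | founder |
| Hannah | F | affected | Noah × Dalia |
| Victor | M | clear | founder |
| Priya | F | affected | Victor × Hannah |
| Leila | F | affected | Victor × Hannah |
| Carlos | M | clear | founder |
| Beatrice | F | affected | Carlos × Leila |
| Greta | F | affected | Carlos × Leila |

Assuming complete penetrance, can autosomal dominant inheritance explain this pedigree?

Under autosomal dominant, Hannah (affected, female) cannot arise from Noah (clear) × Dalia (clear).

No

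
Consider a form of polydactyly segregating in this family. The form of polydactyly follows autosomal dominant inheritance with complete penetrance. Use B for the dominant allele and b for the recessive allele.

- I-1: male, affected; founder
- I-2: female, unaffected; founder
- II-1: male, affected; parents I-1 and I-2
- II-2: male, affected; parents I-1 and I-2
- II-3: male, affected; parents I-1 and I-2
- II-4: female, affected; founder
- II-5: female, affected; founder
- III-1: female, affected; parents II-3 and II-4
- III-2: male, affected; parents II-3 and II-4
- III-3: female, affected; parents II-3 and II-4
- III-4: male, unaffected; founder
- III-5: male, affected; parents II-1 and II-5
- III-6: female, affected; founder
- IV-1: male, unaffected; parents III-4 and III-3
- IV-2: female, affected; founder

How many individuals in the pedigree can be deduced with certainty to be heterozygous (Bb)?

Obligate heterozygotes: II-1 is affected so carries B and received b from I-2 (bb), so II-1 is Bb; II-2 is affected so carries B and received b from I-2 (bb), so II-2 is Bb; II-3 is affected so carries B and received b from I-2 (bb), so II-3 is Bb; III-3 is affected so carries B and passed b to IV-1 (bb), so III-3 is Bb.
Every other individual is either homozygous by phenotype or has at least one consistent homozygous assignment, so the count is 4.

4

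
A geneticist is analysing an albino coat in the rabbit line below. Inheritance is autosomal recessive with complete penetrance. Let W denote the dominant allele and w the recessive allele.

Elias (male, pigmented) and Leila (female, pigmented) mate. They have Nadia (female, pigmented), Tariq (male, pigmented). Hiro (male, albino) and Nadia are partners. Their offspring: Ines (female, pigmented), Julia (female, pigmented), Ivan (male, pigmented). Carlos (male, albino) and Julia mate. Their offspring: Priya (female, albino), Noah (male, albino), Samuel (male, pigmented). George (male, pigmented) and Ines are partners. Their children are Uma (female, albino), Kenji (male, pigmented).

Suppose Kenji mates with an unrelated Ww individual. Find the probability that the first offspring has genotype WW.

1/3

George is pigmented so carries W and passed w to Uma (ww), so George is Ww.
Ines is pigmented so carries W and received w from Hiro (ww), so Ines is Ww.
Kenji is a pigmented offspring of George (Ww) × Ines (Ww), whose cross gives 1/4 WW : 1/2 Ww : 1/4 ww; conditioning on being pigmented, Kenji is WW with probability 1/3, Ww with probability 2/3.
Summing over parental genotype combinations, P(offspring has genotype WW) = 1/3·1/2 + 2/3·1/4 = 1/3.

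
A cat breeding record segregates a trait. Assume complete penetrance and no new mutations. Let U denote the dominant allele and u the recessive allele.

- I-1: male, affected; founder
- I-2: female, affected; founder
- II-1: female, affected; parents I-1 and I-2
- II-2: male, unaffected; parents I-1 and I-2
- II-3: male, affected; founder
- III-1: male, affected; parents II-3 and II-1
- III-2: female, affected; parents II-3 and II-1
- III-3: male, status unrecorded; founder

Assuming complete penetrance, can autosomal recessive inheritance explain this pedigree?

No

Under autosomal recessive, II-2 (unaffected, male) cannot arise from I-1 (affected) × I-2 (affected).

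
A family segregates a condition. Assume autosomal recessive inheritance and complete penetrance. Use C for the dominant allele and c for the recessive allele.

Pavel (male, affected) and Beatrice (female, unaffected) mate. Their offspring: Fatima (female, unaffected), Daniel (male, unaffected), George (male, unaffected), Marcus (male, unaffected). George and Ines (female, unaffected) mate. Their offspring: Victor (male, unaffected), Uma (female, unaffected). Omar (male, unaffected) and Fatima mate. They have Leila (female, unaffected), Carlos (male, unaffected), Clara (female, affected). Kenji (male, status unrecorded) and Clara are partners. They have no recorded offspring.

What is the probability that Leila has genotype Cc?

2/3

Omar is unaffected so carries C and passed c to Clara (cc), so Omar is Cc.
Fatima is unaffected so carries C and received c from Pavel (cc), so Fatima is Cc.
Their cross gives offspring ratios 1/4 CC : 1/2 Cc : 1/4 cc. Conditioning on Leila being unaffected, P(Cc) = 1/2 / 3/4 = 2/3.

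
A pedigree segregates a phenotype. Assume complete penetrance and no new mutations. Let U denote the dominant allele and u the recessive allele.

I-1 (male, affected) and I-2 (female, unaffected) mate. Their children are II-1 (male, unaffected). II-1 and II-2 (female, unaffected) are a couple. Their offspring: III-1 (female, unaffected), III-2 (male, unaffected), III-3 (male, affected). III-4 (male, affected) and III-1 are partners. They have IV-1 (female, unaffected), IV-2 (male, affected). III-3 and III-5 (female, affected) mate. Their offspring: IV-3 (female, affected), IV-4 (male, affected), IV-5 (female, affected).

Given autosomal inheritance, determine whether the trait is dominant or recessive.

recessive

II-1 and II-2 are both unaffected yet have an affected child III-3. Under dominance, an affected child requires at least one affected parent, so the trait cannot be dominant.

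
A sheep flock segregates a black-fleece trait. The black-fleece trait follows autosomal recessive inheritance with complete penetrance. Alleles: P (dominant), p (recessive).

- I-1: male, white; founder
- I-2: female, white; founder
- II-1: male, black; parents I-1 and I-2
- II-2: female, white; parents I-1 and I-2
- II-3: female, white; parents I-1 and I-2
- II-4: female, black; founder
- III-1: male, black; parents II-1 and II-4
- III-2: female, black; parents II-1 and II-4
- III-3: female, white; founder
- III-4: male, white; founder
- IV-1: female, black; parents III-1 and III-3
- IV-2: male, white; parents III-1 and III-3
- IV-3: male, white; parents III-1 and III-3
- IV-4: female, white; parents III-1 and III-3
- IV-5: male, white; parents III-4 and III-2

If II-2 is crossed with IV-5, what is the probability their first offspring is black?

1/6

I-1 is white so carries P and passed p to II-1 (pp), so I-1 is Pp.
I-2 is white so carries P and passed p to II-1 (pp), so I-2 is Pp.
II-2 is a white offspring of I-1 (Pp) × I-2 (Pp), whose cross gives 1/4 PP : 1/2 Pp : 1/4 pp; conditioning on being white, II-2 is PP with probability 1/3, Pp with probability 2/3.
IV-5 is white so carries P and received p from III-2 (pp), so IV-5 is Pp.
Summing over parental genotype combinations, P(offspring is black) = 2/3·1/4 = 1/6.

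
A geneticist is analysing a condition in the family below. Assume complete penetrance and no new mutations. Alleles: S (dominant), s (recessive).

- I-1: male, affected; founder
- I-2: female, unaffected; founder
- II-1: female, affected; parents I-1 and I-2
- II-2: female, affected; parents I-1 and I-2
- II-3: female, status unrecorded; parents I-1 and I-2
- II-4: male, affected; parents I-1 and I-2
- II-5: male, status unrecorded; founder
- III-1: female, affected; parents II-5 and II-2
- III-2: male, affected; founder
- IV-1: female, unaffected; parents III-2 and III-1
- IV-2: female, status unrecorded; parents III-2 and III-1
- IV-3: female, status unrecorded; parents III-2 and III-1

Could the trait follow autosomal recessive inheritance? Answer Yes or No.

Under autosomal recessive, IV-1 (unaffected, female) cannot arise from III-2 (affected) × III-1 (affected).

No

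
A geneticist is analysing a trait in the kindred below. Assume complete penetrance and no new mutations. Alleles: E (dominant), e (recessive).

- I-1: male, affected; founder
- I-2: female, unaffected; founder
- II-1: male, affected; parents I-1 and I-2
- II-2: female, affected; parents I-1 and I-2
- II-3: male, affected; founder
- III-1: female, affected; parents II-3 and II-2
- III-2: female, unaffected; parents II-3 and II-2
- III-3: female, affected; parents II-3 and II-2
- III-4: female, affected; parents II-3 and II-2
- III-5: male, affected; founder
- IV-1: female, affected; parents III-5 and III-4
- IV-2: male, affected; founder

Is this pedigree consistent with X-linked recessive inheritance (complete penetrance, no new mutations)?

Under X-linked recessive, III-2 (unaffected, female) cannot arise from II-3 (affected) × II-2 (affected).

No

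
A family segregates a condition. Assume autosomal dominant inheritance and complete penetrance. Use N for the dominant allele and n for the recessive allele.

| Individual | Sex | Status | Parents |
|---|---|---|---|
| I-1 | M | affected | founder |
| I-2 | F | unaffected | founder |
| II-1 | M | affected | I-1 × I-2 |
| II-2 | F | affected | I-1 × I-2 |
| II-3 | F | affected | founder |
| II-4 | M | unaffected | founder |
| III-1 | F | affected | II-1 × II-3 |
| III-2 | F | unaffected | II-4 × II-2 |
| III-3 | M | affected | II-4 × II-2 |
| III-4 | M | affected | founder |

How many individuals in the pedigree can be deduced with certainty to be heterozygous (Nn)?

3

Obligate heterozygotes: II-1 is affected so carries N and received n from I-2 (nn), so II-1 is Nn; II-2 is affected so carries N and received n from I-2 (nn), so II-2 is Nn; III-3 is affected so carries N and received n from II-4 (nn), so III-3 is Nn.
Every other individual is either homozygous by phenotype or has at least one consistent homozygous assignment, so the count is 3.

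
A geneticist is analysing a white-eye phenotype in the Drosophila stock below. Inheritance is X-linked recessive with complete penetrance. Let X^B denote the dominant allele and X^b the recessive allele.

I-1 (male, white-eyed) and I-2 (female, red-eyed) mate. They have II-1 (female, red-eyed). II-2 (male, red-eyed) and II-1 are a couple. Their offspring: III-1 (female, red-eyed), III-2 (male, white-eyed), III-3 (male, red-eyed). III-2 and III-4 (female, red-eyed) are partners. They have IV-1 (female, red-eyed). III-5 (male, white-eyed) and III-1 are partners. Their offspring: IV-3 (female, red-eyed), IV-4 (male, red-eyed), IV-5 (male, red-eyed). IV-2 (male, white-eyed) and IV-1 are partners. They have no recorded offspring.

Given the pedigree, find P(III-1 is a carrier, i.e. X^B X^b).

II-2 is red-eyed, so II-2 is X^B Y.
II-1 is red-eyed so carries B and received b from I-1 (X^b Y), so II-1 is X^B X^b.
Their cross gives offspring ratios 1/2 X^B X^B : 1/2 X^B X^b. Conditioning on III-1 being red-eyed, P(X^B X^b) = 1/2 / 1 = 1/2 before taking III-1's own offspring into account.
III-5 is white-eyed, so III-5 is X^b Y.
Now use III-1's offspring. Probability of each recorded status — red-eyed daughter IV-3: 1/2 if III-1 is X^B X^b, 1 if X^B X^B; red-eyed son IV-4: 1/2 if III-1 is X^B X^b, 1 if X^B X^B; red-eyed son IV-5: 1/2 if III-1 is X^B X^b, 1 if X^B X^B.
Bayes: P(X^B X^b) = 1/2·1/8 / (1/2·1/8 + 1/2·1) = 1/9.

1/9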